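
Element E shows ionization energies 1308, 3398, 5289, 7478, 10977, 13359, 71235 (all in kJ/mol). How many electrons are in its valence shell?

Look for the largest jump between consecutive ionization energies: IE7/IE6 ≈ 5.3, far larger than any earlier ratio.
That jump marks the point where a core electron is being removed. So the atom has 6 valence electrons.

6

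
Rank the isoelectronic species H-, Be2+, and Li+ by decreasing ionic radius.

All of these have 2 electrons, so size is governed by nuclear charge alone: the more protons, the stronger the pull on the same electron cloud, and the smaller the ion.
Nuclear charges: Be2+ (Z=4), Li+ (Z=3), H- (Z=1).
Largest to smallest: H- > Li+ > Be2+.

H- > Li+ > Be2+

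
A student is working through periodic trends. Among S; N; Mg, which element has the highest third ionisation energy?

Consider each +2 ion: S²⁺ still has 4 valence electrons; N²⁺ still has 3 valence electrons; Mg²⁺ is the bare [Ne] core.
Breaking into a closed-shell core is much more expensive than removing a leftover valence electron — Mg has the largest IE_3 here.
Valence configurations: S²⁺ [Ne]3s²3p², N²⁺ [He]2s²2p¹.
Tabulated IE_3 (kJ/mol): S 3357, N 4578, Mg 7733.
Hence IE_3: S < N < Mg.

Mg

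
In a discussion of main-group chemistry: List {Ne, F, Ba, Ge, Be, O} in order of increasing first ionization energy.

Ba < Ge < Be < O < F < Ne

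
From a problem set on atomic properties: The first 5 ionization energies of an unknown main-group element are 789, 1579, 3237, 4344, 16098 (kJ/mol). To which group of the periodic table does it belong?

Look for the largest jump between consecutive ionization energies: IE5/IE4 ≈ 3.7, far larger than any earlier ratio.
That jump marks the point where a core electron is being removed. So the atom has 4 valence electrons.
A main-group element with 4 valence electrons is in group 14.

Group 14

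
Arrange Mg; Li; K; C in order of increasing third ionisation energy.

K < C < Mg < Li

IE_3 is the cost of taking one more electron from the +2 cation: Mg²⁺ is the bare [Ne] core; Li²⁺ is already 1 electron into the core; K²⁺ is already 1 electron into the core; C²⁺ still has 2 valence electrons.
Usually core removal costs more than valence removal, but here the competition is close: a tightly held n=2 valence electron can cost more to remove than an n=3 core electron, so the actual values have to decide it.
The numbers (kJ/mol): Mg 7733, Li 11815, K 4420, C 4620.
Putting it together, IE_3: K < C < Mg < Li.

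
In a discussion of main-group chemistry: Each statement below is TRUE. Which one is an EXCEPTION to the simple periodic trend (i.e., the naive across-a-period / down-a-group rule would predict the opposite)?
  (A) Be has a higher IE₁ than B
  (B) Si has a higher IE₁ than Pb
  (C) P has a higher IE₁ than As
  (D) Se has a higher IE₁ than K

The general trend: IE₁ increases across a period and decreases down a group.
(A) Be (period 2, group 2) vs B (period 2, group 13): the stated order contradicts the simple trend.
(B) Si (period 3, group 14) vs Pb (period 6, group 14): the stated order agrees with the simple trend.
(C) P (period 3, group 15) vs As (period 4, group 15): the stated order agrees with the simple trend.
(D) Se (period 4, group 16) vs K (period 4, group 1): the stated order agrees with the simple trend.
The exception is (A): removing B's lone 2p electron is easier than breaking Be's filled 2s².

(A)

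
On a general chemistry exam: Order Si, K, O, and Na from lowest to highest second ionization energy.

Si < K < O < Na

IE_2 is the cost of taking one more electron from the +1 cation: Si⁺ still has 3 valence electrons; K⁺ is the bare [Ar] core; O⁺ still has 5 valence electrons; Na⁺ is the bare [Ne] core.
Usually core removal costs more than valence removal, but here the competition is close: a tightly held n=2 valence electron can cost more to remove than an n=3 core electron, so the actual values have to decide it.
Valence configurations: Si⁺ [Ne]3s²3p¹, O⁺ [He]2s²2p³.
Tabulated IE_2 (kJ/mol): Si 1577, K 3052, O 3388, Na 4562.
So the second ionization energies run Si < K < O < Na.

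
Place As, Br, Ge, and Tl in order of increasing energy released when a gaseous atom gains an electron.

Tl, As, Ge, Br

Ge is in period 4, group 14; As is in period 4, group 15; Br is in period 4, group 17; Tl is in period 6, group 13.
Atoms with high Z_eff and room in the valence shell (especially the halogens) have the most exothermic electron affinities.
These span different periods and groups, so the two trends combine.
As > Tl: relative to Tl, both the across-period and down-group shifts push As's electron affinity up.
Ge > As: this pair runs against the simple trend — see the exception note.
Br > Ge: both are in period 4; the period trend gives Br the larger value.
Note the exception: Ge has a higher electron affinity than As, contrary to the simple trend — adding an electron to As's half-filled 4p³ is unfavourable, so Ge (4p²) has the more exothermic EA.
Approximate values (kJ/mol): Ge 119, As 78, Br 325, Tl 19.
So from lowest to highest: Tl < As < Ge < Br.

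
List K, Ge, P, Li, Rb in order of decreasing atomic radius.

Li is in period 2, group 1; P is in period 3, group 15; K is in period 4, group 1; Ge is in period 4, group 14; Rb is in period 5, group 1.
Radius decreases left→right (rising Z_eff, same n) and increases top→bottom (higher n).
Neither a single period nor a single group — weigh both effects.
Ge > P: both effects reinforce here, so Ge is clearly the larger of the two.
Li > Ge: the two effects oppose for this pair; the across-period effect wins (133 vs 121 pm).
K > Li: they share group 1; the group trend gives K the larger value.
Rb > K: Rb sits below K in group 1, so the down-group effect alone puts Rb larger.
Approximate values (pm): Li 133, P 111, K 196, Ge 121, Rb 210.
So from largest to smallest: Rb > K > Li > Ge > P.

Rb > K > Li > Ge > P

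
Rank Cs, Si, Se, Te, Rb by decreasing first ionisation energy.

IE₁ increases left→right with effective nuclear charge and decreases top→bottom as the valence shell moves farther out.
These span different periods and groups, so the two trends combine.
Rb > Cs: Rb sits above Cs in group 1, so the down-group effect alone puts Rb higher.
Si > Rb: relative to Rb, both the across-period and down-group shifts push Si's first ionization energy up.
Te > Si: period and group pull opposite ways; the across-period shift dominates (869 vs 786 kJ/mol).
Se > Te: Se sits above Te in group 16, so the down-group effect alone puts Se higher.
Approximate values (kJ/mol): Si 786, Se 941, Rb 403, Te 869, Cs 376.
So from highest to lowest: Se > Te > Si > Rb > Cs.

Se, Te, Si, Rb, Cs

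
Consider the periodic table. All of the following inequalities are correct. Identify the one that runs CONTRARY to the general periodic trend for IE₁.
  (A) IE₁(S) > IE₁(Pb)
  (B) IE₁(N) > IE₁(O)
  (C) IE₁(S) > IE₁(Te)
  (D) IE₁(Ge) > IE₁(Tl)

(B)

The general trend: IE₁ increases across a period and decreases down a group.
(A) S (period 3, group 16) vs Pb (period 6, group 14): the stated order agrees with the simple trend.
(B) N (period 2, group 15) vs O (period 2, group 16): the stated order contradicts the simple trend.
(C) S (period 3, group 16) vs Te (period 5, group 16): the stated order agrees with the simple trend.
(D) Ge (period 4, group 14) vs Tl (period 6, group 13): the stated order agrees with the simple trend.
The exception is (B): pairing an electron in O's 2p⁴ costs repulsion energy, so O ionizes more easily than half-filled N (2p³).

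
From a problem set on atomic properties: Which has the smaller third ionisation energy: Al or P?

Al

The third ionization energy removes an electron from the +2 ion. For each element: Al²⁺ still has 1 valence electron; P²⁺ still has 3 valence electrons.
All are still removing valence electrons, so compare the +2 ions as you would atoms: IE_3 generally rises across a period (higher Z_eff) and falls down a group (larger shell), subject to the usual subshell exceptions.
Valence configurations: Al²⁺ [Ne]3s¹, P²⁺ [Ne]3s²3p¹.
The numbers (kJ/mol): Al 2745, P 2914.
So the third ionization energies run Al < P.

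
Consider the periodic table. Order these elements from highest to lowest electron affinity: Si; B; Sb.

B is in period 2, group 13; Si is in period 3, group 14; Sb is in period 5, group 15.
EA tends to increase across a period and decrease down a group, though the pattern is less regular than for IE or radius.
These span different periods and groups, so the two trends combine.
Sb > B: period and group pull opposite ways; the across-period shift dominates (103 vs 27 kJ/mol).
Si > Sb: the two effects oppose for this pair; the down-group effect wins (134 vs 103 kJ/mol).
For reference (kJ/mol): B 27, Si 134, Sb 103.
So from highest to lowest: Si > Sb > B.

Si, Sb, B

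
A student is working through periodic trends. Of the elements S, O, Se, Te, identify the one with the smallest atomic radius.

O

O is in period 2, group 16; S is in period 3, group 16; Se is in period 4, group 16; Te is in period 5, group 16.
Radius decreases left→right (rising Z_eff, same n) and increases top→bottom (higher n).
All are in group 16, so atomic radius increases down the group.
The smallest atomic radius among these belongs to O.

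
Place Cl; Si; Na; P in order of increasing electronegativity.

Na, Si, P, Cl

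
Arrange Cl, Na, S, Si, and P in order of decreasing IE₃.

Na > Cl > S > Si > P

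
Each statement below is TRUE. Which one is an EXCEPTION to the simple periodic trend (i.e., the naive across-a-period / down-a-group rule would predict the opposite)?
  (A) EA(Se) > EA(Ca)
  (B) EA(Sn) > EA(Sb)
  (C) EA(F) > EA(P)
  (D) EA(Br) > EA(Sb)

(B)

The general trend: electron affinity increases across a period and decreases down a group.
(A) Se (period 4, group 16) vs Ca (period 4, group 2): the stated order agrees with the simple trend.
(B) Sn (period 5, group 14) vs Sb (period 5, group 15): the stated order contradicts the simple trend.
(C) F (period 2, group 17) vs P (period 3, group 15): the stated order agrees with the simple trend.
(D) Br (period 4, group 17) vs Sb (period 5, group 15): the stated order agrees with the simple trend.
The exception is (B): adding an electron to Sb's half-filled 5p³ is unfavourable, so Sn has the more exothermic EA.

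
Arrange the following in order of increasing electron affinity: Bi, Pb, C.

C is in period 2, group 14; Pb is in period 6, group 14; Bi is in period 6, group 15.
Atoms with high Z_eff and room in the valence shell (especially the halogens) have the most exothermic electron affinities.
Neither a single period nor a single group — weigh both effects.
Bi > Pb: Bi lies to the right of Pb in period 6, so the across-period effect alone puts Bi higher.
C > Bi: the two effects oppose for this pair; the down-group effect wins (122 vs 91 kJ/mol).
For reference (kJ/mol): C 122, Pb 35, Bi 91.
So from lowest to highest: Pb < Bi < C.

Pb < Bi < C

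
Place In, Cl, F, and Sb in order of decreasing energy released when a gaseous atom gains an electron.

Adding an electron releases more energy for atoms nearer the top right (short of the noble gases).
These span different periods and groups, so the two trends combine.
Sb > In: Sb lies to the right of In in period 5, so the across-period effect alone puts Sb higher.
F > Sb: both effects reinforce here, so F is clearly the higher of the two.
Cl > F: this pair runs against the simple trend — see the exception note.
Note the exception: Cl has a higher electron affinity than F, contrary to the simple trend — F's small 2p subshell makes the incoming electron feel strong e⁻–e⁻ repulsion, so Cl actually releases more energy on gaining an electron.
For reference (kJ/mol): F 328, Cl 349, In 29, Sb 103.
So from highest to lowest: Cl > F > Sb > In.

Cl > F > Sb > In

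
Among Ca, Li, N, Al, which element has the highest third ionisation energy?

IE_3 is the cost of taking one more electron from the +2 cation: Ca²⁺ is the bare [Ar] core; Li²⁺ is already 1 electron into the core; N²⁺ still has 3 valence electrons; Al²⁺ still has 1 valence electron.
Breaking into a closed-shell core is much more expensive than removing a leftover valence electron — Ca and Li have the largest IE_3 here.
Valence configurations: N²⁺ [He]2s²2p¹, Al²⁺ [Ne]3s¹.
Tabulated IE_3 (kJ/mol): Ca 4912, Li 11815, N 4578, Al 2745.
So the third ionization energies run Al < N < Ca < Li.

Li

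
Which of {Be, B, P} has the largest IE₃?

Be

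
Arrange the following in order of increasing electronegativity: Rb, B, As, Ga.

Rb < Ga < B < As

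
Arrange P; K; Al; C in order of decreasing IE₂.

IE_2 is the cost of taking one more electron from the +1 cation: P⁺ still has 4 valence electrons; K⁺ is the bare [Ar] core; Al⁺ still has 2 valence electrons; C⁺ still has 3 valence electrons.
Breaking into a closed-shell core is much more expensive than removing a leftover valence electron — K has the largest IE_2 here.
Valence configurations: P⁺ [Ne]3s²3p², Al⁺ [Ne]3s², C⁺ [He]2s²2p¹.
The numbers (kJ/mol): P 1907, K 3052, Al 1817, C 2353.
So the second ionization energies run Al < P < C < K.

K, C, P, Al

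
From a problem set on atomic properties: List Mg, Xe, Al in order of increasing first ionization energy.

Al, Mg, Xe

First ionization energy rises across a period (greater Z_eff holds electrons more tightly) and falls down a group (valence electrons are farther from the nucleus).
These span different periods and groups, so the two trends combine.
Mg > Al: this pair runs against the simple trend — see the exception note.
Xe > Mg: the two effects oppose for this pair; the across-period effect wins (1170 vs 738 kJ/mol).
Note the exception: Mg has a higher first ionization energy than Al, contrary to the simple trend — Al's single 3p electron is easier to remove than one from Mg's filled 3s².
Approximate values (kJ/mol): Mg 738, Al 578, Xe 1170.
So from lowest to highest: Al < Mg < Xe.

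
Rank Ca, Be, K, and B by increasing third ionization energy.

IE_3 is the cost of taking one more electron from the +2 cation: Ca²⁺ is the bare [Ar] core; Be²⁺ is the bare [He] core; K²⁺ is already 1 electron into the core; B²⁺ still has 1 valence electron.
Pulling an electron out of a noble-gas core costs far more than removing a remaining valence electron, so K, Ca and Be sit at the high end of IE_3.
Approximate IE_3 values (kJ/mol): Ca 4912, Be 14849, K 4420, B 3660.
Hence IE_3: B < K < Ca < Be.

B < K < Ca < Be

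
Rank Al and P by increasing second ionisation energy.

Al < P

After 1 electron has been removed, what remains? Al⁺ still has 2 valence electrons; P⁺ still has 4 valence electrons.
All are still removing valence electrons, so compare the +1 ions as you would atoms: IE_2 generally rises across a period (higher Z_eff) and falls down a group (larger shell), subject to the usual subshell exceptions.
Valence configurations: Al⁺ [Ne]3s², P⁺ [Ne]3s²3p².
The numbers (kJ/mol): Al 1817, P 1907.
So the second ionization energies run Al < P.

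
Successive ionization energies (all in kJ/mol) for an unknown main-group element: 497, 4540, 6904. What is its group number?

Look for the largest jump between consecutive ionization energies: IE2/IE1 ≈ 9.1, far larger than any earlier ratio.
That jump marks the point where a core electron is being removed. So the atom has 1 valence electron.
A main-group element with 1 valence electron is in group 1.

Group 1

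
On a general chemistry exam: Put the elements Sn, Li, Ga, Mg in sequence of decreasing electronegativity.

Smaller atoms with higher effective nuclear charge are more electronegative.
These sit on a diagonal, where the across-period and down-group effects partly cancel.
Mg > Li: period and group pull opposite ways; the across-period shift dominates (1.31 vs 0.98).
Ga > Mg: the two effects oppose for this pair; the across-period effect wins (1.81 vs 1.31).
Sn > Ga: the two effects oppose for this pair; the across-period effect wins (1.96 vs 1.81).
Tabulated electronegativity (Pauling): Li 0.98, Mg 1.31, Ga 1.81, Sn 1.96.
So from highest to lowest: Sn > Ga > Mg > Li.

Sn > Ga > Mg > Li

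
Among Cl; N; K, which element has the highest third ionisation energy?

N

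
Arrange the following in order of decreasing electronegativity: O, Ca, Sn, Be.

O > Sn > Be > Ca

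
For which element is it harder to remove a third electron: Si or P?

IE_3 is the cost of taking one more electron from the +2 cation: Si²⁺ still has 2 valence electrons; P²⁺ still has 3 valence electrons.
All are still removing valence electrons, so compare the +2 ions as you would atoms: IE_3 generally rises across a period (higher Z_eff) and falls down a group (larger shell), subject to the usual subshell exceptions.
Valence configurations: Si²⁺ [Ne]3s², P²⁺ [Ne]3s²3p¹.
P²⁺ loses a lone 3p electron whereas Si²⁺ must break into a filled 3s² pair, so IE_3(Si) > IE_3(P) even though P has the higher nuclear charge.
Approximate IE_3 values (kJ/mol): Si 3232, P 2914.
Hence IE_3: P < Si.

Si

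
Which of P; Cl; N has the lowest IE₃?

P

Consider each +2 ion: P²⁺ still has 3 valence electrons; Cl²⁺ still has 5 valence electrons; N²⁺ still has 3 valence electrons.
All are still removing valence electrons, so compare the +2 ions as you would atoms: IE_3 generally rises across a period (higher Z_eff) and falls down a group (larger shell), subject to the usual subshell exceptions.
Valence configurations: P²⁺ [Ne]3s²3p¹, Cl²⁺ [Ne]3s²3p³, N²⁺ [He]2s²2p¹.
Approximate IE_3 values (kJ/mol): P 2914, Cl 3822, N 4578.
So the third ionization energies run P < Cl < N.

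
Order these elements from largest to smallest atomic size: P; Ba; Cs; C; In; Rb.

Cs > Rb > Ba > In > P > C

Across a period the added protons contract the valence shell; down a group each new principal shell makes the atom larger.
Here both period and group differ, so the two effects have to be weighed against each other.
P > C: the two effects oppose for this pair; the down-group effect wins (111 vs 75 pm).
In > P: both effects reinforce here, so In is clearly the larger of the two.
Ba > In: both effects reinforce here, so Ba is clearly the larger of the two.
Rb > Ba: period and group pull opposite ways; the across-period shift dominates (210 vs 196 pm).
Cs > Rb: they share group 1; the group trend gives Cs the larger value.
For reference (pm): C 75, P 111, Rb 210, In 142, Cs 232, Ba 196.
So from largest to smallest: Cs > Rb > Ba > In > P > C.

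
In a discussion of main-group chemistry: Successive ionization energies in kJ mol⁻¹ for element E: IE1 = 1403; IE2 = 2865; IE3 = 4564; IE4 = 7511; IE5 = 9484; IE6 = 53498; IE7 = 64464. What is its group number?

Group 15

Look for the largest jump between consecutive ionization energies: IE6/IE5 ≈ 5.6, far larger than any earlier ratio.
That jump marks the point where a core electron is being removed. So the atom has 5 valence electrons.
A main-group element with 5 valence electrons is in group 15.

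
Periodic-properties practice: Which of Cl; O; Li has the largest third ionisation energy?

Li

After 2 electrons have been removed, what remains? Cl²⁺ still has 5 valence electrons; O²⁺ still has 4 valence electrons; Li²⁺ is already 1 electron into the core.
Breaking into a closed-shell core is much more expensive than removing a leftover valence electron — Li has the largest IE_3 here.
Valence configurations: Cl²⁺ [Ne]3s²3p³, O²⁺ [He]2s²2p².
Approximate IE_3 values (kJ/mol): Cl 3822, O 5300, Li 11815.
So the third ionization energies run Cl < O < Li.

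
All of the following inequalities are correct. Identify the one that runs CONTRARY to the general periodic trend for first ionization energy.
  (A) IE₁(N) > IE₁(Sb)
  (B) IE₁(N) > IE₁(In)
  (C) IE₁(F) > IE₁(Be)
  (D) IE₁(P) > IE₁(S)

(D)

The general trend: first ionization energy increases across a period and decreases down a group.
(A) N (period 2, group 15) vs Sb (period 5, group 15): the stated order agrees with the simple trend.
(B) N (period 2, group 15) vs In (period 5, group 13): the stated order agrees with the simple trend.
(C) F (period 2, group 17) vs Be (period 2, group 2): the stated order agrees with the simple trend.
(D) P (period 3, group 15) vs S (period 3, group 16): the stated order contradicts the simple trend.
The exception is (D): S (3p⁴) ionizes more easily than half-filled P (3p³) because the paired 3p electron in S is pushed out by e⁻–e⁻ repulsion.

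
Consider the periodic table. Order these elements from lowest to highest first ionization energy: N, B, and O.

B is in period 2, group 13; N is in period 2, group 15; O is in period 2, group 16.
Across a period the outer electron is held more tightly (higher IE₁); down a group it sits in a higher shell, more shielded, and comes off more easily.
All lie in period 2; the across-period trend (first ionization energy increases left to right) applies, with the exception below.
Note the exception: N has a higher first ionization energy than O, contrary to the simple trend — pairing an electron in O's 2p⁴ costs repulsion energy, so O ionizes more easily than half-filled N (2p³).
Approximate values (kJ/mol): B 801, N 1402, O 1314.
So from lowest to highest: B < O < N.

B < O < N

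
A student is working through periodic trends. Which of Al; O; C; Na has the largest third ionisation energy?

Na

The third ionization energy removes an electron from the +2 ion. For each element: Al²⁺ still has 1 valence electron; O²⁺ still has 4 valence electrons; C²⁺ still has 2 valence electrons; Na²⁺ is already 1 electron into the core.
Core electrons are held far more tightly than valence electrons, so Na tops the IE_3 order.
Valence configurations: Al²⁺ [Ne]3s¹, O²⁺ [He]2s²2p², C²⁺ [He]2s².
Tabulated IE_3 (kJ/mol): Al 2745, O 5300, C 4620, Na 6910.
So the third ionization energies run Al < C < O < Na.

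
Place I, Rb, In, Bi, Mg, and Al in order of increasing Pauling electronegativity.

Rb < Mg < Al < In < Bi < I

Mg is in period 3, group 2; Al is in period 3, group 13; Rb is in period 5, group 1; In is in period 5, group 13; I is in period 5, group 17; Bi is in period 6, group 15.
EN rises left→right (higher Z_eff, smaller atoms) and falls top→bottom (larger, more shielded atoms).
Here both period and group differ, so the two effects have to be weighed against each other.
Mg > Rb: both effects reinforce here, so Mg is clearly the higher of the two.
Al > Mg: Al lies to the right of Mg in period 3, so the across-period effect alone puts Al higher.
In > Al: this pair runs against the simple trend — see the exception note.
Bi > In: the two effects oppose for this pair; the across-period effect wins (2.02 vs 1.78).
I > Bi: both effects reinforce here, so I is clearly the higher of the two.
Note the exception: In has a higher electronegativity than Al, contrary to the simple trend — poor shielding by filled d (and f) subshells raises the heavier element's effective nuclear charge more than the simple down-group trend predicts.
Tabulated electronegativity (Pauling): Mg 1.31, Al 1.61, Rb 0.82, In 1.78, I 2.66, Bi 2.02.
So from lowest to highest: Rb < Mg < Al < In < Bi < I.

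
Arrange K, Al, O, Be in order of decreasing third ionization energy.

The third ionization energy removes an electron from the +2 ion. For each element: K²⁺ is already 1 electron into the core; Al²⁺ still has 1 valence electron; O²⁺ still has 4 valence electrons; Be²⁺ is the bare [He] core.
Usually core removal costs more than valence removal, but here the competition is close: a tightly held n=2 valence electron can cost more to remove than an n=3 core electron, so the actual values have to decide it.
Valence configurations: Al²⁺ [Ne]3s¹, O²⁺ [He]2s²2p².
Approximate IE_3 values (kJ/mol): K 4420, Al 2745, O 5300, Be 14849.
Overall IE_3 order: Al < K < O < Be.

Be > O > K > Al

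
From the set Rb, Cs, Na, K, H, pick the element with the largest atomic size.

Cs

Atomic radius shrinks across a period as nuclear charge pulls the same shell inward, and grows down a group as new shells are added.
All are in group 1, so atomic radius increases down the group.
The largest atomic size among these belongs to Cs.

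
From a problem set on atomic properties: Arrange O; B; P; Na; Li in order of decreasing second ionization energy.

Li, Na, O, B, P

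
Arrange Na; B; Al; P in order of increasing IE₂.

IE_2 is the cost of taking one more electron from the +1 cation: Na⁺ is the bare [Ne] core; B⁺ still has 2 valence electrons; Al⁺ still has 2 valence electrons; P⁺ still has 4 valence electrons.
Breaking into a closed-shell core is much more expensive than removing a leftover valence electron — Na has the largest IE_2 here.
Valence configurations: B⁺ [He]2s², Al⁺ [Ne]3s², P⁺ [Ne]3s²3p².
Tabulated IE_2 (kJ/mol): Na 4562, B 2427, Al 1817, P 1907.
Hence IE_2: Al < P < B < Na.

Al, P, B, Na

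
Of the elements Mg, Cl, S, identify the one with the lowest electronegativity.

Mg

Mg is in period 3, group 2; S is in period 3, group 16; Cl is in period 3, group 17.
Electronegativity increases across a period and decreases down a group, tracking effective nuclear charge and atomic size.
All lie in period 3, so electronegativity increases left to right.
The lowest electronegativity among these belongs to Mg.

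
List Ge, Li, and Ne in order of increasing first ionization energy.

IE₁ increases left→right with effective nuclear charge and decreases top→bottom as the valence shell moves farther out.
Neither a single period nor a single group — weigh both effects.
Ge > Li: the two effects oppose for this pair; the across-period effect wins (762 vs 520 kJ/mol).
Ne > Ge: relative to Ge, both the across-period and down-group shifts push Ne's first ionization energy up.
For reference (kJ/mol): Li 520, Ne 2081, Ge 762.
So from lowest to highest: Li < Ge < Ne.

Li < Ge < Ne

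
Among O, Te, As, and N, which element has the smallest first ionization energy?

N is in period 2, group 15; O is in period 2, group 16; As is in period 4, group 15; Te is in period 5, group 16.
First ionization energy rises across a period (greater Z_eff holds electrons more tightly) and falls down a group (valence electrons are farther from the nucleus).
Neither a single period nor a single group — weigh both effects.
As > Te: the two effects oppose for this pair; the down-group effect wins (947 vs 869 kJ/mol).
O > As: both effects reinforce here, so O is clearly the higher of the two.
N > O: this pair runs against the simple trend — see the exception note.
Note the exception: N has a higher first ionization energy than O, contrary to the simple trend — pairing an electron in O's 2p⁴ costs repulsion energy, so O ionizes more easily than half-filled N (2p³).
Approximate values (kJ/mol): N 1402, O 1314, As 947, Te 869.
The smallest first ionization energy among these belongs to Te.

Te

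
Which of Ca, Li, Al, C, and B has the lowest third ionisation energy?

The third ionization energy removes an electron from the +2 ion. For each element: Ca²⁺ is the bare [Ar] core; Li²⁺ is already 1 electron into the core; Al²⁺ still has 1 valence electron; C²⁺ still has 2 valence electrons; B²⁺ still has 1 valence electron.
Core electrons are held far more tightly than valence electrons, so Ca and Li top the IE_3 order.
Valence configurations: Al²⁺ [Ne]3s¹, C²⁺ [He]2s², B²⁺ [He]2s¹.
Tabulated IE_3 (kJ/mol): Ca 4912, Li 11815, Al 2745, C 4620, B 3660.
Putting it together, IE_3: Al < B < C < Ca < Li.

Al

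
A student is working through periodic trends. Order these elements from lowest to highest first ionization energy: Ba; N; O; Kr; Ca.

Ba < Ca < O < Kr < N

N is in period 2, group 15; O is in period 2, group 16; Ca is in period 4, group 2; Kr is in period 4, group 18; Ba is in period 6, group 2.
Removing the outermost electron gets harder across a period and easier down a group.
Neither a single period nor a single group — weigh both effects.
Ca > Ba: they share group 2; the group trend gives Ca the larger value.
O > Ca: both effects reinforce here, so O is clearly the higher of the two.
Kr > O: period and group pull opposite ways; the across-period shift dominates (1351 vs 1314 kJ/mol).
N > Kr: period and group pull opposite ways; the down-group shift dominates (1402 vs 1351 kJ/mol).
Note the exception: N has a higher first ionization energy than O, contrary to the simple trend — pairing an electron in O's 2p⁴ costs repulsion energy, so O ionizes more easily than half-filled N (2p³).
Approximate values (kJ/mol): N 1402, O 1314, Ca 590, Kr 1351, Ba 503.
So from lowest to highest: Ba < Ca < O < Kr < N.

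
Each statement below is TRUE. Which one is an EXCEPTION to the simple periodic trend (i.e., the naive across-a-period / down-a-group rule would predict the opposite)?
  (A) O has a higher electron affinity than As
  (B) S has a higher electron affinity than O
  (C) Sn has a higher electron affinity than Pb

(B)

The general trend: electron affinity increases across a period and decreases down a group.
(A) O (period 2, group 16) vs As (period 4, group 15): the stated order agrees with the simple trend.
(B) S (period 3, group 16) vs O (period 2, group 16): the stated order contradicts the simple trend.
(C) Sn (period 5, group 14) vs Pb (period 6, group 14): the stated order agrees with the simple trend.
The exception is (B): the compact 2p subshell of O repels the added electron more than S's larger 3p does.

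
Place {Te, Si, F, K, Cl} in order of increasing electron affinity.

Atoms with high Z_eff and room in the valence shell (especially the halogens) have the most exothermic electron affinities.
These span different periods and groups, so the two trends combine.
Si > K: relative to K, both the across-period and down-group shifts push Si's electron affinity up.
Te > Si: the two effects oppose for this pair; the across-period effect wins (190 vs 134 kJ/mol).
F > Te: both effects reinforce here, so F is clearly the higher of the two.
Cl > F: this pair runs against the simple trend — see the exception note.
Note the exception: Cl has a higher electron affinity than F, contrary to the simple trend — F's small 2p subshell makes the incoming electron feel strong e⁻–e⁻ repulsion, so Cl actually releases more energy on gaining an electron.
Tabulated electron affinity (kJ/mol): F 328, Si 134, Cl 349, K 48, Te 190.
So from lowest to highest: K < Si < Te < F < Cl.

K < Si < Te < F < Cl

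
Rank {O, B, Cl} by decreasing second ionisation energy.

IE_2 is the cost of taking one more electron from the +1 cation: O⁺ still has 5 valence electrons; B⁺ still has 2 valence electrons; Cl⁺ still has 6 valence electrons.
All are still removing valence electrons, so compare the +1 ions as you would atoms: IE_2 generally rises across a period (higher Z_eff) and falls down a group (larger shell), subject to the usual subshell exceptions.
Valence configurations: O⁺ [He]2s²2p³, B⁺ [He]2s², Cl⁺ [Ne]3s²3p⁴.
The numbers (kJ/mol): O 3388, B 2427, Cl 2298.
So the second ionization energies run Cl < B < O.

O > B > Cl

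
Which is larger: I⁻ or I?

Forming I⁻ adds 1 electron to I. More electron–electron repulsion in the same shell, with unchanged nuclear charge, lets the cloud expand.
An anion is larger than its parent atom: I⁻ > I.

I⁻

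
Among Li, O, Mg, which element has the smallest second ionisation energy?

Mg

Consider each +1 ion: Li⁺ is the bare [He] core; O⁺ still has 5 valence electrons; Mg⁺ still has 1 valence electron.
Core electrons are held far more tightly than valence electrons, so Li tops the IE_2 order.
Valence configurations: O⁺ [He]2s²2p³, Mg⁺ [Ne]3s¹.
Approximate IE_2 values (kJ/mol): Li 7298, O 3388, Mg 1451.
So the second ionization energies run Mg < O < Li.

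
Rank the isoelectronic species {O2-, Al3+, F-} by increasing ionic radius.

Al3+ < F- < O2-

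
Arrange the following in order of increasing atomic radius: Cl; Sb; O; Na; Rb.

O is in period 2, group 16; Na is in period 3, group 1; Cl is in period 3, group 17; Rb is in period 5, group 1; Sb is in period 5, group 15.
Across a period the added protons contract the valence shell; down a group each new principal shell makes the atom larger.
These span different periods and groups, so the two trends combine.
Cl > O: the two effects oppose for this pair; the down-group effect wins (99 vs 63 pm).
Sb > Cl: both effects reinforce here, so Sb is clearly the larger of the two.
Na > Sb: period and group pull opposite ways; the across-period shift dominates (155 vs 140 pm).
Rb > Na: Rb sits below Na in group 1, so the down-group effect alone puts Rb larger.
For reference (pm): O 63, Na 155, Cl 99, Rb 210, Sb 140.
So from smallest to largest: O < Cl < Sb < Na < Rb.

O < Cl < Sb < Na < Rb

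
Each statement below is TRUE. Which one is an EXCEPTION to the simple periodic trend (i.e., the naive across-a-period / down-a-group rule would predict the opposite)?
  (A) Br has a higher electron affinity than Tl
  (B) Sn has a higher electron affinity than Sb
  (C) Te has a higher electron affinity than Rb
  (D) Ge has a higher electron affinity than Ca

(B)

The general trend: electron affinity increases across a period and decreases down a group.
(A) Br (period 4, group 17) vs Tl (period 6, group 13): the stated order agrees with the simple trend.
(B) Sn (period 5, group 14) vs Sb (period 5, group 15): the stated order contradicts the simple trend.
(C) Te (period 5, group 16) vs Rb (period 5, group 1): the stated order agrees with the simple trend.
(D) Ge (period 4, group 14) vs Ca (period 4, group 2): the stated order agrees with the simple trend.
The exception is (B): adding an electron to Sb's half-filled 5p³ is unfavourable, so Sn has the more exothermic EA.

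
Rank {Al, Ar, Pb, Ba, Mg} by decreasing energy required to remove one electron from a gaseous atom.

Mg is in period 3, group 2; Al is in period 3, group 13; Ar is in period 3, group 18; Ba is in period 6, group 2; Pb is in period 6, group 14.
Across a period the outer electron is held more tightly (higher IE₁); down a group it sits in a higher shell, more shielded, and comes off more easily.
Here both period and group differ, so the two effects have to be weighed against each other.
Al > Ba: relative to Ba, both the across-period and down-group shifts push Al's first ionization energy up.
Pb > Al: the two effects oppose for this pair; the across-period effect wins (716 vs 578 kJ/mol).
Mg > Pb: the two effects oppose for this pair; the down-group effect wins (738 vs 716 kJ/mol).
Ar > Mg: Ar lies to the right of Mg in period 3, so the across-period effect alone puts Ar higher.
Note the exception: Mg has a higher first ionization energy than Al, contrary to the simple trend — Al's single 3p electron is easier to remove than one from Mg's filled 3s².
Tabulated first ionization energy (kJ/mol): Mg 738, Al 578, Ar 1521, Ba 503, Pb 716.
So from highest to lowest: Ar > Mg > Pb > Al > Ba.

Ar, Mg, Pb, Al, Ba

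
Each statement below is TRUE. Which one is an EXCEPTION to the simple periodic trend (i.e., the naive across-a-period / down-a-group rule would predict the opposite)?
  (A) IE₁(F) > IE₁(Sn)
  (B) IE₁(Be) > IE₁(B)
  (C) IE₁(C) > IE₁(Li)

The general trend: IE₁ increases across a period and decreases down a group.
(A) F (period 2, group 17) vs Sn (period 5, group 14): the stated order agrees with the simple trend.
(B) Be (period 2, group 2) vs B (period 2, group 13): the stated order contradicts the simple trend.
(C) C (period 2, group 14) vs Li (period 2, group 1): the stated order agrees with the simple trend.
The exception is (B): removing B's lone 2p electron is easier than breaking Be's filled 2s².

(B)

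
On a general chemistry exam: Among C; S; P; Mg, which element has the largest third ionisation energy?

After 2 electrons have been removed, what remains? C²⁺ still has 2 valence electrons; S²⁺ still has 4 valence electrons; P²⁺ still has 3 valence electrons; Mg²⁺ is the bare [Ne] core.
Core electrons are held far more tightly than valence electrons, so Mg tops the IE_3 order.
Valence configurations: C²⁺ [He]2s², S²⁺ [Ne]3s²3p², P²⁺ [Ne]3s²3p¹.
Approximate IE_3 values (kJ/mol): C 4620, S 3357, P 2914, Mg 7733.
So the third ionization energies run P < S < C < Mg.

Mg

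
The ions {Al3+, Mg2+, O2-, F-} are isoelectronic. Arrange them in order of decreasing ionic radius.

All of these have 10 electrons, so size is governed by nuclear charge alone: the more protons, the stronger the pull on the same electron cloud, and the smaller the ion.
Nuclear charges: Al3+ (Z=13), Mg2+ (Z=12), F- (Z=9), O2- (Z=8).
Largest to smallest: O2- > F- > Mg2+ > Al3+.

O2- > F- > Mg2+ > Al3+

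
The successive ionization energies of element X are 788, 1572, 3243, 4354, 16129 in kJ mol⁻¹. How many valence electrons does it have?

4

Look for the largest jump between consecutive ionization energies: IE5/IE4 ≈ 3.7, far larger than any earlier ratio.
That jump marks the point where a core electron is being removed. So the atom has 4 valence electrons.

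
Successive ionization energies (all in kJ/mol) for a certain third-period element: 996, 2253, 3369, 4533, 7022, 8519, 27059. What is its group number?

Look for the largest jump between consecutive ionization energies: IE7/IE6 ≈ 3.2, far larger than any earlier ratio.
That jump marks the point where a core electron is being removed. So the atom has 6 valence electrons.
A main-group element with 6 valence electrons is in group 16.

Group 16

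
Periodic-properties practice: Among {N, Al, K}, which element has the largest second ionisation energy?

IE_2 is the cost of taking one more electron from the +1 cation: N⁺ still has 4 valence electrons; Al⁺ still has 2 valence electrons; K⁺ is the bare [Ar] core.
Breaking into a closed-shell core is much more expensive than removing a leftover valence electron — K has the largest IE_2 here.
Valence configurations: N⁺ [He]2s²2p², Al⁺ [Ne]3s².
The numbers (kJ/mol): N 2856, Al 1817, K 3052.
Overall IE_2 order: Al < N < K.

K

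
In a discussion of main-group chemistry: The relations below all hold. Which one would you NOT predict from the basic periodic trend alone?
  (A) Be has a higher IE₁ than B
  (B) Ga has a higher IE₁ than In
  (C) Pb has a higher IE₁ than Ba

The general trend: IE₁ increases across a period and decreases down a group.
(A) Be (period 2, group 2) vs B (period 2, group 13): the stated order contradicts the simple trend.
(B) Ga (period 4, group 13) vs In (period 5, group 13): the stated order agrees with the simple trend.
(C) Pb (period 6, group 14) vs Ba (period 6, group 2): the stated order agrees with the simple trend.
The exception is (A): removing B's lone 2p electron is easier than breaking Be's filled 2s².

(A)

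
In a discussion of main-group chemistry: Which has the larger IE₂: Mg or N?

N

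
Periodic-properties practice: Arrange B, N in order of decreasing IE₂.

The second ionization energy removes an electron from the +1 ion. For each element: B⁺ still has 2 valence electrons; N⁺ still has 4 valence electrons.
All are still removing valence electrons, so compare the +1 ions as you would atoms: IE_2 generally rises across a period (higher Z_eff) and falls down a group (larger shell), subject to the usual subshell exceptions.
Valence configurations: B⁺ [He]2s², N⁺ [He]2s²2p².
Tabulated IE_2 (kJ/mol): B 2427, N 2856.
Putting it together, IE_2: B < N.

N > B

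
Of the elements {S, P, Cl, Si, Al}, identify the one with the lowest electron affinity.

Al is in period 3, group 13; Si is in period 3, group 14; P is in period 3, group 15; S is in period 3, group 16; Cl is in period 3, group 17.
EA tends to increase across a period and decrease down a group, though the pattern is less regular than for IE or radius.
All lie in period 3; the across-period trend (electron affinity increases left to right) applies, with the exception below.
Note the exception: Si has a higher electron affinity than P, contrary to the simple trend — adding an electron to P's half-filled 3p³ is unfavourable, so Si (3p²) has the more exothermic EA.
For reference (kJ/mol): Al 42, Si 134, P 72, S 200, Cl 349.
The lowest electron affinity among these belongs to Al.

Al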